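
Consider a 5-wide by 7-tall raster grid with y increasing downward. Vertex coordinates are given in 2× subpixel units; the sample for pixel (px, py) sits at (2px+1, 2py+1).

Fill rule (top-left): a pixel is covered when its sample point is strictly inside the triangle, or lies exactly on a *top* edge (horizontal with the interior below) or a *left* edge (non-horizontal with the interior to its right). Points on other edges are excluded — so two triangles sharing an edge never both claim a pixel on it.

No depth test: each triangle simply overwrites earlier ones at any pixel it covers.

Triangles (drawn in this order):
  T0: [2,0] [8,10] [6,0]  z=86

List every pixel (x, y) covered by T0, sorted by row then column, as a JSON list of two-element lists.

T0:
  2·area = 40  (B↔C swapped to make it positive)
  edge (2, 0)→(6, 0): d=(4,0) top-left  bias=+0
  edge (6, 0)→(8, 10): d=(2,10) right/bottom  bias=-1
  edge (8, 10)→(2, 0): d=(-6,-10) top-left  bias=+0
    (1,0)@(3, 1): e=[4,32,4] → █
    (2,0)@(5, 1): e=[4,12,24] → █
    (3,0)@(7, 1): e=[4,-8,44] → ·
    (1,1)@(3, 3): e=[12,36,-8] → ·
    (2,1)@(5, 3): e=[12,16,12] → █
    (3,1)@(7, 3): e=[12,-4,32] → ·
    (2,2)@(5, 5): e=[20,20,0] → █  [on edge]
    (3,2)@(7, 5): e=[20,0,20] → ·  [on edge]
    (2,3)@(5, 7): e=[28,24,-12] → ·
    (3,3)@(7, 7): e=[28,4,8] → █
    (4,3)@(9, 7): e=[28,-16,28] → ·
    (3,4)@(7, 9): e=[36,8,-4] → ·
  covered (5 px):
    · █ █ · ·
    · · █ · ·
    · · █ · ·
    · · · █ ·
    · · · · ·
    · · · · ·
    · · · · ·

Result: [[1,0],[2,0],[2,1],[2,2],[3,3]]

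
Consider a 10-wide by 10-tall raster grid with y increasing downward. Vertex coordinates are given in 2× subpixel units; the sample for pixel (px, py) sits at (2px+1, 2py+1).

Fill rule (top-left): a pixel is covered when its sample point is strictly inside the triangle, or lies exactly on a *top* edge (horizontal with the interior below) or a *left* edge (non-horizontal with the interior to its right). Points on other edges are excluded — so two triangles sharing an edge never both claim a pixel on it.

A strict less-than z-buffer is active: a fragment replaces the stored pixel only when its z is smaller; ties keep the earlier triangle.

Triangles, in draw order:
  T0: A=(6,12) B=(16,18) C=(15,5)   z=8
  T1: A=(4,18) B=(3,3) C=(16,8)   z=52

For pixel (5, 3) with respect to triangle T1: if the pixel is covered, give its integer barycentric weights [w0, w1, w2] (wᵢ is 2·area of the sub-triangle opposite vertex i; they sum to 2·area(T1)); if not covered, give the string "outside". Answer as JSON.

T0:
  2·area = 124  (B↔C swapped to make it positive)
  edge (6, 12)→(15, 5): d=(9,-7) top-left  bias=+0
  edge (15, 5)→(16, 18): d=(1,13) right/bottom  bias=-1
  edge (16, 18)→(6, 12): d=(-10,-6) top-left  bias=+0
    (7,2)@(15, 5): e=[0,0,124] → ·  [on edge]
    (6,3)@(13, 7): e=[4,28,92] → #
    (7,3)@(15, 7): e=[18,2,104] → #
    (8,3)@(17, 7): e=[32,-24,116] → ·
    (0,4)@(1, 9): e=[-62,186,0] → ·  [on edge]
    (5,4)@(11, 9): e=[8,56,60] → #
    (8,4)@(17, 9): e=[50,-22,96] → ·
    (4,5)@(9, 11): e=[12,84,28] → #
    (8,5)@(17, 11): e=[68,-20,76] → ·
    (4,6)@(9, 13): e=[30,86,8] → #
    (8,6)@(17, 13): e=[86,-18,56] → ·
    (4,7)@(9, 15): e=[48,88,-12] → ·
    (5,7)@(11, 15): e=[62,62,0] → #  [on edge]
  covered (17 px):
    · · · · · · · · · ·
    · · · · · · · · · ·
    · · · · · · · · · ·
    · · · · · · # # · ·
    · · · · · # # # · ·
    · · · · # # # # · ·
    · · · · # # # # · ·
    · · · · · # # # · ·
    · · · · · · · # · ·
    · · · · · · · · · ·
T1:
  2·area = 190
  edge (4, 18)→(3, 3): d=(-1,-15) top-left  bias=+0
  edge (3, 3)→(16, 8): d=(13,5) right/bottom  bias=-1
  edge (16, 8)→(4, 18): d=(-12,10) right/bottom  bias=-1
    (1,1)@(3, 3): e=[0,0,190] → ·  [on edge]
    (2,2)@(5, 5): e=[28,16,146] → #
    (3,2)@(7, 5): e=[58,6,126] → #
    (4,2)@(9, 5): e=[88,-4,106] → ·
    (2,3)@(5, 7): e=[26,42,122] → #
    (4,3)@(9, 7): e=[86,22,82] → #
    (5,3)@(11, 7): e=[116,12,62] → #
    (6,3)@(13, 7): e=[146,2,42] → #
    (7,3)@(15, 7): e=[176,-8,22] → ·
    (2,4)@(5, 9): e=[24,68,98] → #
    (7,4)@(15, 9): e=[174,18,-2] → ·
    (2,5)@(5, 11): e=[22,94,74] → #
  covered (22 px):
    · · · · · · · · · ·
    · · · · · · · · · ·
    · · # # · · · · · ·
    · · # # # # # · · ·
    · · # # # # # · · ·
    · · # # # # · · · ·
    · · # # # · · · · ·
    · · # # · · · · · ·
    · · # · · · · · · ·
    · · · · · · · · · ·

Result: [12,62,116]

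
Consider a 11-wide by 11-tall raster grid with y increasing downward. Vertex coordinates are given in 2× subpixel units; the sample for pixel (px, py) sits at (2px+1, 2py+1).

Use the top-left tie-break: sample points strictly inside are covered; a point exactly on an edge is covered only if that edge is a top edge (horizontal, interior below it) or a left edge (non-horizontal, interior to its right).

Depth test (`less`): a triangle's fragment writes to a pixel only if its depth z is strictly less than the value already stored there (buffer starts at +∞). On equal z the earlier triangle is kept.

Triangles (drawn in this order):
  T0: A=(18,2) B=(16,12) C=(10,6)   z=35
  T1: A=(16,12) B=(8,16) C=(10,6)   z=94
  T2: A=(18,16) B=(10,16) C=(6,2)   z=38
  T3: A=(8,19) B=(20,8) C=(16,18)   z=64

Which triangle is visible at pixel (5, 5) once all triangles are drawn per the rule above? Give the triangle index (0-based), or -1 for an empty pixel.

T0:
  2·area = 72
  edge (18, 2)→(16, 12): d=(-2,10) right/bottom  bias=-1
  edge (16, 12)→(10, 6): d=(-6,-6) top-left  bias=+0
  edge (10, 6)→(18, 2): d=(8,-4) top-left  bias=+0
    (2,0)@(5, 1): e=[132,0,-60] → ·  [on edge]
    (3,1)@(7, 3): e=[108,0,-36] → ·  [on edge]
    (8,1)@(17, 3): e=[8,60,4] → #
    (9,1)@(19, 3): e=[-12,72,12] → ·
    (4,2)@(9, 5): e=[84,0,-12] → ·  [on edge]
    (6,2)@(13, 5): e=[44,24,4] → #
    (7,2)@(15, 5): e=[24,36,12] → #
    (9,2)@(19, 5): e=[-16,60,28] → ·
    (5,3)@(11, 7): e=[60,0,12] → #  [on edge]
    (8,3)@(17, 7): e=[0,36,36] → ·  [on edge]
    (5,4)@(11, 9): e=[56,-12,28] → ·
    (6,4)@(13, 9): e=[36,0,36] → #  [on edge]
    (7,5)@(15, 11): e=[12,0,60] → #  [on edge]
    (8,6)@(17, 13): e=[-12,0,84] → ·  [on edge]
    (9,7)@(19, 15): e=[-36,0,108] → ·  [on edge]
    (7,8)@(15, 17): e=[0,-36,108] → ·  [on edge]
    (10,8)@(21, 17): e=[-60,0,132] → ·  [on edge]
  covered (10 px):
    · · · · · · · · · · ·
    · · · · · · · · # · ·
    · · · · · · # # # · ·
    · · · · · # # # · · ·
    · · · · · · # # · · ·
    · · · · · · · # · · ·
    · · · · · · · · · · ·
    · · · · · · · · · · ·
    · · · · · · · · · · ·
    · · · · · · · · · · ·
    · · · · · · · · · · ·
T1:
  2·area = 72
  edge (16, 12)→(8, 16): d=(-8,4) right/bottom  bias=-1
  edge (8, 16)→(10, 6): d=(2,-10) top-left  bias=+0
  edge (10, 6)→(16, 12): d=(6,6) right/bottom  bias=-1
    (2,0)@(5, 1): e=[132,-60,0] → ·  [on edge]
    (5,0)@(11, 1): e=[108,0,-36] → ·  [on edge]
    (3,1)@(7, 3): e=[108,-36,0] → ·  [on edge]
    (4,2)@(9, 5): e=[84,-12,0] → ·  [on edge]
    (5,3)@(11, 7): e=[60,12,0] → ·  [on edge]
    (5,4)@(11, 9): e=[44,16,12] → #
    (6,4)@(13, 9): e=[36,36,0] → ·  [on edge]
    (4,5)@(9, 11): e=[36,0,36] → #  [on edge]
    (6,5)@(13, 11): e=[20,40,12] → #
    (7,5)@(15, 11): e=[12,60,0] → ·  [on edge]
    (4,6)@(9, 13): e=[20,4,48] → #
    (7,6)@(15, 13): e=[-4,64,12] → ·
    (8,6)@(17, 13): e=[-12,84,0] → ·  [on edge]
    (9,7)@(19, 15): e=[-36,108,0] → ·  [on edge]
    (10,8)@(21, 17): e=[-60,132,0] → ·  [on edge]
    (3,10)@(7, 21): e=[-36,0,108] → ·  [on edge]
  covered (8 px):
    · · · · · · · · · · ·
    · · · · · · · · · · ·
    · · · · · · · · · · ·
    · · · · · · · · · · ·
    · · · · · # · · · · ·
    · · · · # # # · · · ·
    · · · · # # # · · · ·
    · · · · # · · · · · ·
    · · · · · · · · · · ·
    · · · · · · · · · · ·
    · · · · · · · · · · ·
T2:
  2·area = 112
  edge (18, 16)→(10, 16): d=(-8,0) right/bottom  bias=-1
  edge (10, 16)→(6, 2): d=(-4,-14) top-left  bias=+0
  edge (6, 2)→(18, 16): d=(12,14) right/bottom  bias=-1
    (3,2)@(7, 5): e=[88,2,22] → #
    (4,2)@(9, 5): e=[88,30,-6] → ·
    (3,3)@(7, 7): e=[72,-6,46] → ·
    (4,3)@(9, 7): e=[72,22,18] → #
    (5,3)@(11, 7): e=[72,50,-10] → ·
    (4,4)@(9, 9): e=[56,14,42] → #
    (5,4)@(11, 9): e=[56,42,14] → #
    (6,4)@(13, 9): e=[56,70,-14] → ·
    (4,5)@(9, 11): e=[40,6,66] → #
    (6,5)@(13, 11): e=[40,62,10] → #
    (7,5)@(15, 11): e=[40,90,-18] → ·
    (4,6)@(9, 13): e=[24,-2,90] → ·
  covered (14 px):
    · · · · · · · · · · ·
    · · · · · · · · · · ·
    · · · # · · · · · · ·
    · · · · # · · · · · ·
    · · · · # # · · · · ·
    · · · · # # # · · · ·
    · · · · · # # # · · ·
    · · · · · # # # # · ·
    · · · · · · · · · · ·
    · · · · · · · · · · ·
    · · · · · · · · · · ·
T3:
  2·area = 76
  edge (8, 19)→(20, 8): d=(12,-11) top-left  bias=+0
  edge (20, 8)→(16, 18): d=(-4,10) right/bottom  bias=-1
  edge (16, 18)→(8, 19): d=(-8,1) right/bottom  bias=-1
    (9,4)@(19, 9): e=[1,6,69] → #
    (10,4)@(21, 9): e=[23,-14,67] → ·
    (8,5)@(17, 11): e=[3,18,55] → #
    (9,5)@(19, 11): e=[25,-2,53] → ·
    (7,6)@(15, 13): e=[5,30,41] → #
    (9,6)@(19, 13): e=[49,-10,37] → ·
    (6,7)@(13, 15): e=[7,42,27] → #
    (9,7)@(19, 15): e=[73,-18,21] → ·
    (5,8)@(11, 17): e=[9,54,13] → #
    (8,8)@(17, 17): e=[75,-6,7] → ·
    (5,9)@(11, 19): e=[33,46,-3] → ·
    (6,9)@(13, 19): e=[55,26,-5] → ·
  covered (10 px):
    · · · · · · · · · · ·
    · · · · · · · · · · ·
    · · · · · · · · · · ·
    · · · · · · · · · · ·
    · · · · · · · · · # ·
    · · · · · · · · # · ·
    · · · · · · · # # · ·
    · · · · · · # # # · ·
    · · · · · # # # · · ·
    · · · · · · · · · · ·
    · · · · · · · · · · ·

Z-buffer (winner per pixel, '.' = empty):
  . . . . . . . . . . .
  . . . . . . . . 0 . .
  . . . 2 . . 0 0 0 . .
  . . . . 2 0 0 0 . . .
  . . . . 2 2 0 0 . 3 .
  . . . . 2 2 2 0 3 . .
  . . . . 1 2 2 2 3 . .
  . . . . 1 2 2 2 2 . .
  . . . . . 3 3 3 . . .
  . . . . . . . . . . .
  . . . . . . . . . . .

Answer: 2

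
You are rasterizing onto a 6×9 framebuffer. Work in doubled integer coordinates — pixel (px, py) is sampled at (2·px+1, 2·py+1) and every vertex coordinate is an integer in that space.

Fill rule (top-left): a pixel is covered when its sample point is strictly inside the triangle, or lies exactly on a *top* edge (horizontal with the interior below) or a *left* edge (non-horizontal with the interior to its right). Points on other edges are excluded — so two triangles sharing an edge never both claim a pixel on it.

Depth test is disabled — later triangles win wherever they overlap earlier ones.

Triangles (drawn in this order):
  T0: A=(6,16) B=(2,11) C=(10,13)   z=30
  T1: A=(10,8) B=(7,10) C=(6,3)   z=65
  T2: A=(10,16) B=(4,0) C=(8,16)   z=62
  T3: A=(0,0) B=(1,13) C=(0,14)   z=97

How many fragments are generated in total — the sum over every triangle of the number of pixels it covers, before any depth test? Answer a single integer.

T0:
  2·area = 32
  edge (6, 16)→(2, 11): d=(-4,-5) top-left  bias=+0
  edge (2, 11)→(10, 13): d=(8,2) right/bottom  bias=-1
  edge (10, 13)→(6, 16): d=(-4,3) right/bottom  bias=-1
    (2,6)@(5, 13): e=[7,10,15] → X
    (3,6)@(7, 13): e=[17,6,9] → X
    (4,6)@(9, 13): e=[27,2,3] → X
    (5,6)@(11, 13): e=[37,-2,-3] → .
    (2,7)@(5, 15): e=[-1,26,7] → .
    (3,7)@(7, 15): e=[9,22,1] → X
    (4,7)@(9, 15): e=[19,18,-5] → .
    (3,8)@(7, 17): e=[1,38,-7] → .
  covered (4 px):
    . . . . . .
    . . . . . .
    . . . . . .
    . . . . . .
    . . . . . .
    . . . . . .
    . . X X X .
    . . . X . .
    . . . . . .
T1:
  2·area = 23
  edge (10, 8)→(7, 10): d=(-3,2) right/bottom  bias=-1
  edge (7, 10)→(6, 3): d=(-1,-7) top-left  bias=+0
  edge (6, 3)→(10, 8): d=(4,5) right/bottom  bias=-1
    (3,2)@(7, 5): e=[15,5,3] → X
    (4,2)@(9, 5): e=[11,19,-7] → .
    (3,3)@(7, 7): e=[9,3,11] → X
    (4,3)@(9, 7): e=[5,17,1] → X
    (5,3)@(11, 7): e=[1,31,-9] → .
    (3,4)@(7, 9): e=[3,1,19] → X
    (4,4)@(9, 9): e=[-1,15,9] → .
    (3,5)@(7, 11): e=[-3,-1,27] → .
  covered (4 px):
    . . . . . .
    . . . . . .
    . . . X . .
    . . . X X .
    . . . X . .
    . . . . . .
    . . . . . .
    . . . . . .
    . . . . . .
T2:
  2·area = 32  (B↔C swapped to make it positive)
  edge (10, 16)→(8, 16): d=(-2,0) right/bottom  bias=-1
  edge (8, 16)→(4, 0): d=(-4,-16) top-left  bias=+0
  edge (4, 0)→(10, 16): d=(6,16) right/bottom  bias=-1
    (2,1)@(5, 3): e=[26,4,2] → X
    (3,1)@(7, 3): e=[26,36,-30] → .
    (2,2)@(5, 5): e=[22,-4,14] → .
    (3,4)@(7, 9): e=[14,12,6] → X
    (4,4)@(9, 9): e=[14,44,-26] → .
    (3,5)@(7, 11): e=[10,4,18] → X
    (4,5)@(9, 11): e=[10,36,-14] → .
    (3,6)@(7, 13): e=[6,-4,30] → .
    (4,7)@(9, 15): e=[2,20,10] → X
    (5,7)@(11, 15): e=[2,52,-22] → .
    (4,8)@(9, 17): e=[-2,12,22] → .
  covered (4 px):
    . . . . . .
    . . X . . .
    . . . . . .
    . . . . . .
    . . . X . .
    . . . X . .
    . . . . . .
    . . . . X .
    . . . . . .
T3:
  2·area = 14
  edge (0, 0)→(1, 13): d=(1,13) right/bottom  bias=-1
  edge (1, 13)→(0, 14): d=(-1,1) right/bottom  bias=-1
  edge (0, 14)→(0, 0): d=(0,-14) top-left  bias=+0
    (5,1)@(11, 3): e=[-140,0,154] → .  [on edge]
    (4,2)@(9, 5): e=[-112,0,126] → .  [on edge]
    (3,3)@(7, 7): e=[-84,0,98] → .  [on edge]
    (2,4)@(5, 9): e=[-56,0,70] → .  [on edge]
    (1,5)@(3, 11): e=[-28,0,42] → .  [on edge]
    (0,6)@(1, 13): e=[0,0,14] → .  [on edge]
  covered (0 px):
    . . . . . .
    . . . . . .
    . . . . . .
    . . . . . .
    . . . . . .
    . . . . . .
    . . . . . .
    . . . . . .
    . . . . . .

Answer: 12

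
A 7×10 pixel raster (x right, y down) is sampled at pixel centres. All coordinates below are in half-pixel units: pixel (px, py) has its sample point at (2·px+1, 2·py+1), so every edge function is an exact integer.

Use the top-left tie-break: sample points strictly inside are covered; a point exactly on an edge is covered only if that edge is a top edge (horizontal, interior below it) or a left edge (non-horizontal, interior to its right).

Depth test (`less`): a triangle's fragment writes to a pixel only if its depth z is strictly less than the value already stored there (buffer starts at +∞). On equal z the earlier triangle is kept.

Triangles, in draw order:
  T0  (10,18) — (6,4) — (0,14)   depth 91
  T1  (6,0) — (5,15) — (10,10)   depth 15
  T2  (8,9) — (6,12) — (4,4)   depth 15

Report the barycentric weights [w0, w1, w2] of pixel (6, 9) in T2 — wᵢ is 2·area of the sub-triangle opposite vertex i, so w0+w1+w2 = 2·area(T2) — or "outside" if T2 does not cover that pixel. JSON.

T0:
  2·area = 124  (B↔C swapped to make it positive)
  edge (10, 18)→(0, 14): d=(-10,-4) top-left  bias=+0
  edge (0, 14)→(6, 4): d=(6,-10) top-left  bias=+0
  edge (6, 4)→(10, 18): d=(4,14) right/bottom  bias=-1
    (2,3)@(5, 7): e=[90,8,26] → #
    (3,3)@(7, 7): e=[98,28,-2] → ·
    (1,4)@(3, 9): e=[62,0,62] → #  [on edge]
    (3,4)@(7, 9): e=[78,40,6] → #
    (4,4)@(9, 9): e=[86,60,-22] → ·
    (1,5)@(3, 11): e=[42,12,70] → #
    (4,5)@(9, 11): e=[66,72,-14] → ·
    (0,6)@(1, 13): e=[14,4,106] → #
    (4,6)@(9, 13): e=[46,84,-6] → ·
    (0,7)@(1, 15): e=[-6,16,114] → ·
    (1,7)@(3, 15): e=[2,36,86] → #
    (4,7)@(9, 15): e=[26,96,2] → #
  covered (16 px):
    · · · · · · ·
    · · · · · · ·
    · · · · · · ·
    · · # · · · ·
    · # # # · · ·
    · # # # · · ·
    # # # # · · ·
    · # # # # · ·
    · · · · # · ·
    · · · · · · ·
T1:
  2·area = 70  (B↔C swapped to make it positive)
  edge (6, 0)→(10, 10): d=(4,10) right/bottom  bias=-1
  edge (10, 10)→(5, 15): d=(-5,5) right/bottom  bias=-1
  edge (5, 15)→(6, 0): d=(1,-15) top-left  bias=+0
    (3,1)@(7, 3): e=[2,50,18] → #
    (4,1)@(9, 3): e=[-18,40,48] → ·
    (3,2)@(7, 5): e=[10,40,20] → #
    (4,2)@(9, 5): e=[-10,30,50] → ·
    (3,3)@(7, 7): e=[18,30,22] → #
    (4,3)@(9, 7): e=[-2,20,52] → ·
    (6,3)@(13, 7): e=[-42,0,112] → ·  [on edge]
    (3,4)@(7, 9): e=[26,20,24] → #
    (4,4)@(9, 9): e=[6,10,54] → #
    (5,4)@(11, 9): e=[-14,0,84] → ·  [on edge]
    (3,5)@(7, 11): e=[34,10,26] → #
    (4,5)@(9, 11): e=[14,0,56] → ·  [on edge]
    (3,6)@(7, 13): e=[42,0,28] → ·  [on edge]
    (2,7)@(5, 15): e=[70,0,0] → ·  [on edge]
    (1,8)@(3, 17): e=[98,0,-28] → ·  [on edge]
    (0,9)@(1, 19): e=[126,0,-56] → ·  [on edge]
  covered (6 px):
    · · · · · · ·
    · · · # · · ·
    · · · # · · ·
    · · · # · · ·
    · · · # # · ·
    · · · # · · ·
    · · · · · · ·
    · · · · · · ·
    · · · · · · ·
    · · · · · · ·
T2:
  2·area = 22
  edge (8, 9)→(6, 12): d=(-2,3) right/bottom  bias=-1
  edge (6, 12)→(4, 4): d=(-2,-8) top-left  bias=+0
  edge (4, 4)→(8, 9): d=(4,5) right/bottom  bias=-1
    (2,3)@(5, 7): e=[13,2,7] → #
    (3,3)@(7, 7): e=[7,18,-3] → ·
    (2,4)@(5, 9): e=[9,-2,15] → ·
    (3,4)@(7, 9): e=[3,14,5] → #
    (4,4)@(9, 9): e=[-3,30,-5] → ·
    (3,5)@(7, 11): e=[-1,10,13] → ·
  covered (2 px):
    · · · · · · ·
    · · · · · · ·
    · · · · · · ·
    · · # · · · ·
    · · · # · · ·
    · · · · · · ·
    · · · · · · ·
    · · · · · · ·
    · · · · · · ·
    · · · · · · ·

Result: "outside"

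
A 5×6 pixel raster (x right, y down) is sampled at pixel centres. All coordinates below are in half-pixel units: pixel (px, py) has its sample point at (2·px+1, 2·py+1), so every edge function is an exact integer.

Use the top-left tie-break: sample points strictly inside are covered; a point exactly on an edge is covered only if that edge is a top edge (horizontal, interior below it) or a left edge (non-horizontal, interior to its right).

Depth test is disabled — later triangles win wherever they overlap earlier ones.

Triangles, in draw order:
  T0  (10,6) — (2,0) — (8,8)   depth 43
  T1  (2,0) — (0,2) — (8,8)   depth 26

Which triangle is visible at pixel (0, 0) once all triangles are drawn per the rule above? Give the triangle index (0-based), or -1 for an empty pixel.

T0:
  2·area = 28  (B↔C swapped to make it positive)
  edge (10, 6)→(8, 8): d=(-2,2) right/bottom  bias=-1
  edge (8, 8)→(2, 0): d=(-6,-8) top-left  bias=+0
  edge (2, 0)→(10, 6): d=(8,6) right/bottom  bias=-1
    (1,0)@(3, 1): e=[24,2,2] → █
    (2,0)@(5, 1): e=[20,18,-10] → ·
    (1,1)@(3, 3): e=[20,-10,18] → ·
    (2,1)@(5, 3): e=[16,6,6] → █
    (3,1)@(7, 3): e=[12,22,-6] → ·
    (2,2)@(5, 5): e=[12,-6,22] → ·
    (3,2)@(7, 5): e=[8,10,10] → █
    (4,2)@(9, 5): e=[4,26,-2] → ·
    (3,3)@(7, 7): e=[4,-2,26] → ·
    (4,3)@(9, 7): e=[0,14,14] → ·  [on edge]
    (3,4)@(7, 9): e=[0,-14,42] → ·  [on edge]
    (2,5)@(5, 11): e=[0,-42,70] → ·  [on edge]
  covered (3 px):
    · █ · · ·
    · · █ · ·
    · · · █ ·
    · · · · ·
    · · · · ·
    · · · · ·
T1:
  2·area = 28  (B↔C swapped to make it positive)
  edge (2, 0)→(8, 8): d=(6,8) right/bottom  bias=-1
  edge (8, 8)→(0, 2): d=(-8,-6) top-left  bias=+0
  edge (0, 2)→(2, 0): d=(2,-2) top-left  bias=+0
    (0,0)@(1, 1): e=[14,14,0] → █  [on edge]
    (1,0)@(3, 1): e=[-2,26,4] → ·
    (0,1)@(1, 3): e=[26,-2,4] → ·
    (1,1)@(3, 3): e=[10,10,8] → █
    (2,1)@(5, 3): e=[-6,22,12] → ·
    (1,2)@(3, 5): e=[22,-6,12] → ·
    (2,2)@(5, 5): e=[6,6,16] → █
    (3,2)@(7, 5): e=[-10,18,20] → ·
    (2,3)@(5, 7): e=[18,-10,20] → ·
    (3,3)@(7, 7): e=[2,2,24] → █
    (4,3)@(9, 7): e=[-14,14,28] → ·
    (3,4)@(7, 9): e=[14,-14,28] → ·
  covered (4 px):
    █ · · · ·
    · █ · · ·
    · · █ · ·
    · · · █ ·
    · · · · ·
    · · · · ·

Z-buffer (winner per pixel, '.' = empty):
  1 0 . . .
  . 1 0 . .
  . . 1 0 .
  . . . 1 .
  . . . . .
  . . . . .

Result: 1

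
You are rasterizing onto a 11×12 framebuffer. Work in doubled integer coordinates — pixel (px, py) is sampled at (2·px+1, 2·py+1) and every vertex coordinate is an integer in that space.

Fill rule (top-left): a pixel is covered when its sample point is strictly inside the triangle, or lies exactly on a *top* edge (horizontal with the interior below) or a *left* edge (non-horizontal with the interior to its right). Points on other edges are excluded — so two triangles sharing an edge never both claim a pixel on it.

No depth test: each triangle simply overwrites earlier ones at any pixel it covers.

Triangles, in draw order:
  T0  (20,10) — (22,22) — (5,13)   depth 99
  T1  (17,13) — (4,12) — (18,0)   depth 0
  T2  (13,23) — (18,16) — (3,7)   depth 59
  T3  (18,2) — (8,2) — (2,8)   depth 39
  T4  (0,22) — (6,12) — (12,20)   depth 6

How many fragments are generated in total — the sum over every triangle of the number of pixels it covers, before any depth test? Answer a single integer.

T0:
  2·area = 186
  edge (20, 10)→(22, 22): d=(2,12) right/bottom  bias=-1
  edge (22, 22)→(5, 13): d=(-17,-9) top-left  bias=+0
  edge (5, 13)→(20, 10): d=(15,-3) top-left  bias=+0
    (7,5)@(15, 11): e=[62,124,0] → #  [on edge]
    (8,5)@(17, 11): e=[38,142,6] → #
    (9,5)@(19, 11): e=[14,160,12] → #
    (10,5)@(21, 11): e=[-10,178,18] → ·
    (2,6)@(5, 13): e=[186,0,0] → #  [on edge]
    (3,6)@(7, 13): e=[162,18,6] → #
    (4,6)@(9, 13): e=[138,36,12] → #
    (5,6)@(11, 13): e=[114,54,18] → #
    (6,6)@(13, 13): e=[90,72,24] → #
    (10,6)@(21, 13): e=[-6,144,48] → ·
    (2,7)@(5, 15): e=[190,-34,30] → ·
    (3,7)@(7, 15): e=[166,-16,36] → ·
  covered (26 px):
    · · · · · · · · · · ·
    · · · · · · · · · · ·
    · · · · · · · · · · ·
    · · · · · · · · · · ·
    · · · · · · · · · · ·
    · · · · · · · # # # ·
    · · # # # # # # # # ·
    · · · · # # # # # # ·
    · · · · · · # # # # #
    · · · · · · · · # # #
    · · · · · · · · · · #
    · · · · · · · · · · ·
T1:
  2·area = 170
  edge (17, 13)→(4, 12): d=(-13,-1) top-left  bias=+0
  edge (4, 12)→(18, 0): d=(14,-12) top-left  bias=+0
  edge (18, 0)→(17, 13): d=(-1,13) right/bottom  bias=-1
    (8,0)@(17, 1): e=[156,2,12] → #
    (9,0)@(19, 1): e=[158,26,-14] → ·
    (7,1)@(15, 3): e=[128,6,36] → #
    (9,1)@(19, 3): e=[132,54,-16] → ·
    (6,2)@(13, 5): e=[100,10,60] → #
    (9,2)@(19, 5): e=[106,82,-18] → ·
    (5,3)@(11, 7): e=[72,14,84] → #
    (9,3)@(19, 7): e=[80,110,-20] → ·
    (4,4)@(9, 9): e=[44,18,108] → #
    (9,4)@(19, 9): e=[54,138,-22] → ·
    (3,5)@(7, 11): e=[16,22,132] → #
    (9,5)@(19, 11): e=[28,166,-24] → ·
    (8,6)@(17, 13): e=[0,170,0] → ·  [on edge]
  covered (21 px):
    · · · · · · · · # · ·
    · · · · · · · # # · ·
    · · · · · · # # # · ·
    · · · · · # # # # · ·
    · · · · # # # # # · ·
    · · · # # # # # # · ·
    · · · · · · · · · · ·
    · · · · · · · · · · ·
    · · · · · · · · · · ·
    · · · · · · · · · · ·
    · · · · · · · · · · ·
    · · · · · · · · · · ·
T2:
  2·area = 150  (B↔C swapped to make it positive)
  edge (13, 23)→(3, 7): d=(-10,-16) top-left  bias=+0
  edge (3, 7)→(18, 16): d=(15,9) right/bottom  bias=-1
  edge (18, 16)→(13, 23): d=(-5,7) right/bottom  bias=-1
    (1,3)@(3, 7): e=[0,0,150] → ·  [on edge]
    (2,4)@(5, 9): e=[12,12,126] → #
    (3,4)@(7, 9): e=[44,-6,112] → ·
    (2,5)@(5, 11): e=[-8,42,116] → ·
    (3,5)@(7, 11): e=[24,24,102] → #
    (4,5)@(9, 11): e=[56,6,88] → #
    (5,5)@(11, 11): e=[88,-12,74] → ·
    (3,6)@(7, 13): e=[4,54,92] → #
    (5,6)@(11, 13): e=[68,18,64] → #
    (6,6)@(13, 13): e=[100,0,50] → ·  [on edge]
    (3,7)@(7, 15): e=[-16,84,82] → ·
    (4,7)@(9, 15): e=[16,66,68] → #
    (6,11)@(13, 23): e=[0,150,0] → ·  [on edge]
  covered (18 px):
    · · · · · · · · · · ·
    · · · · · · · · · · ·
    · · · · · · · · · · ·
    · · · · · · · · · · ·
    · · # · · · · · · · ·
    · · · # # · · · · · ·
    · · · # # # · · · · ·
    · · · · # # # # · · ·
    · · · · · # # # # · ·
    · · · · · # # # · · ·
    · · · · · · # · · · ·
    · · · · · · · · · · ·
T3:
  2·area = 60  (B↔C swapped to make it positive)
  edge (18, 2)→(2, 8): d=(-16,6) right/bottom  bias=-1
  edge (2, 8)→(8, 2): d=(6,-6) top-left  bias=+0
  edge (8, 2)→(18, 2): d=(10,0) top-left  bias=+0
    (4,0)@(9, 1): e=[70,0,-10] → ·  [on edge]
    (3,1)@(7, 3): e=[50,0,10] → #  [on edge]
    (4,1)@(9, 3): e=[38,12,10] → #
    (5,1)@(11, 3): e=[26,24,10] → #
    (6,1)@(13, 3): e=[14,36,10] → #
    (7,1)@(15, 3): e=[2,48,10] → #
    (8,1)@(17, 3): e=[-10,60,10] → ·
    (2,2)@(5, 5): e=[30,0,30] → #  [on edge]
    (5,2)@(11, 5): e=[-6,36,30] → ·
    (6,2)@(13, 5): e=[-18,48,30] → ·
    (7,2)@(15, 5): e=[-30,60,30] → ·
    (1,3)@(3, 7): e=[10,0,50] → #  [on edge]
    (0,4)@(1, 9): e=[-10,0,70] → ·  [on edge]
  covered (9 px):
    · · · · · · · · · · ·
    · · · # # # # # · · ·
    · · # # # · · · · · ·
    · # · · · · · · · · ·
    · · · · · · · · · · ·
    · · · · · · · · · · ·
    · · · · · · · · · · ·
    · · · · · · · · · · ·
    · · · · · · · · · · ·
    · · · · · · · · · · ·
    · · · · · · · · · · ·
    · · · · · · · · · · ·
T4:
  2·area = 108
  edge (0, 22)→(6, 12): d=(6,-10) top-left  bias=+0
  edge (6, 12)→(12, 20): d=(6,8) right/bottom  bias=-1
  edge (12, 20)→(0, 22): d=(-12,2) right/bottom  bias=-1
    (4,3)@(9, 7): e=[0,-54,162] → ·  [on edge]
    (2,7)@(5, 15): e=[8,26,74] → #
    (3,7)@(7, 15): e=[28,10,70] → #
    (4,7)@(9, 15): e=[48,-6,66] → ·
    (1,8)@(3, 17): e=[0,54,54] → #  [on edge]
    (4,8)@(9, 17): e=[60,6,42] → #
    (5,8)@(11, 17): e=[80,-10,38] → ·
    (1,9)@(3, 19): e=[12,66,30] → #
    (5,9)@(11, 19): e=[92,2,14] → #
    (6,9)@(13, 19): e=[112,-14,10] → ·
    (0,10)@(1, 21): e=[4,94,10] → #
    (3,10)@(7, 21): e=[64,46,-2] → ·
  covered (14 px):
    · · · · · · · · · · ·
    · · · · · · · · · · ·
    · · · · · · · · · · ·
    · · · · · · · · · · ·
    · · · · · · · · · · ·
    · · · · · · · · · · ·
    · · · · · · · · · · ·
    · · # # · · · · · · ·
    · # # # # · · · · · ·
    · # # # # # · · · · ·
    # # # · · · · · · · ·
    · · · · · · · · · · ·

Result: 88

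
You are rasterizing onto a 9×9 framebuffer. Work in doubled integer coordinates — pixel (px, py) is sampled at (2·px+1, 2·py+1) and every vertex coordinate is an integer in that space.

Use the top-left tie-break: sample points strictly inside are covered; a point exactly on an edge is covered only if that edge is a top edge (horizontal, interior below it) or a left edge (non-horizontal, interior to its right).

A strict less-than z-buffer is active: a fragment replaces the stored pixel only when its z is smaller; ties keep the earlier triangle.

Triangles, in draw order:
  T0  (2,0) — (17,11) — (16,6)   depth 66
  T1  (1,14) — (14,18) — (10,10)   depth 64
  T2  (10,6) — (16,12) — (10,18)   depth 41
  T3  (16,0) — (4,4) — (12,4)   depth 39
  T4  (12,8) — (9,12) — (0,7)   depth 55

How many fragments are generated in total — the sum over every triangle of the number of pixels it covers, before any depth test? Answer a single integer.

T0:
  2·area = 64  (B↔C swapped to make it positive)
  edge (2, 0)→(16, 6): d=(14,6) right/bottom  bias=-1
  edge (16, 6)→(17, 11): d=(1,5) right/bottom  bias=-1
  edge (17, 11)→(2, 0): d=(-15,-11) top-left  bias=+0
    (7,0)@(15, 1): e=[-64,0,128] → .  [on edge]
    (3,1)@(7, 3): e=[12,42,10] → X
    (4,1)@(9, 3): e=[0,32,32] → .  [on edge]
    (3,2)@(7, 5): e=[40,44,-20] → .
    (4,2)@(9, 5): e=[28,34,2] → X
    (5,2)@(11, 5): e=[16,24,24] → X
    (6,2)@(13, 5): e=[4,14,46] → X
    (7,2)@(15, 5): e=[-8,4,68] → .
    (4,3)@(9, 7): e=[56,36,-28] → .
    (5,3)@(11, 7): e=[44,26,-6] → .
    (6,3)@(13, 7): e=[32,16,16] → X
    (7,3)@(15, 7): e=[20,6,38] → X
    (8,5)@(17, 11): e=[64,0,0] → .  [on edge]
  covered (7 px):
    . . . . . . . . .
    . . . X . . . . .
    . . . . X X X . .
    . . . . . . X X .
    . . . . . . . X .
    . . . . . . . . .
    . . . . . . . . .
    . . . . . . . . .
    . . . . . . . . .
T1:
  2·area = 88  (B↔C swapped to make it positive)
  edge (1, 14)→(10, 10): d=(9,-4) top-left  bias=+0
  edge (10, 10)→(14, 18): d=(4,8) right/bottom  bias=-1
  edge (14, 18)→(1, 14): d=(-13,-4) top-left  bias=+0
    (4,5)@(9, 11): e=[5,12,71] → X
    (5,5)@(11, 11): e=[13,-4,79] → .
    (2,6)@(5, 13): e=[7,52,29] → X
    (3,6)@(7, 13): e=[15,36,37] → X
    (5,6)@(11, 13): e=[31,4,53] → X
    (6,6)@(13, 13): e=[39,-12,61] → .
    (2,7)@(5, 15): e=[25,60,3] → X
    (6,7)@(13, 15): e=[57,-4,35] → .
    (2,8)@(5, 17): e=[43,68,-23] → .
    (3,8)@(7, 17): e=[51,52,-15] → .
    (4,8)@(9, 17): e=[59,36,-7] → .
    (5,8)@(11, 17): e=[67,20,1] → X
  covered (11 px):
    . . . . . . . . .
    . . . . . . . . .
    . . . . . . . . .
    . . . . . . . . .
    . . . . . . . . .
    . . . . X . . . .
    . . X X X X . . .
    . . X X X X . . .
    . . . . . X X . .
T2:
  2·area = 72
  edge (10, 6)→(16, 12): d=(6,6) right/bottom  bias=-1
  edge (16, 12)→(10, 18): d=(-6,6) right/bottom  bias=-1
  edge (10, 18)→(10, 6): d=(0,-12) top-left  bias=+0
    (2,0)@(5, 1): e=[0,132,-60] → .  [on edge]
    (3,1)@(7, 3): e=[0,108,-36] → .  [on edge]
    (4,2)@(9, 5): e=[0,84,-12] → .  [on edge]
    (5,3)@(11, 7): e=[0,60,12] → .  [on edge]
    (5,4)@(11, 9): e=[12,48,12] → X
    (6,4)@(13, 9): e=[0,36,36] → .  [on edge]
    (5,5)@(11, 11): e=[24,36,12] → X
    (6,5)@(13, 11): e=[12,24,36] → X
    (7,5)@(15, 11): e=[0,12,60] → .  [on edge]
    (8,5)@(17, 11): e=[-12,0,84] → .  [on edge]
    (5,6)@(11, 13): e=[36,24,12] → X
    (7,6)@(15, 13): e=[12,0,60] → .  [on edge]
    (8,6)@(17, 13): e=[0,-12,84] → .  [on edge]
    (6,7)@(13, 15): e=[36,0,36] → .  [on edge]
    (5,8)@(11, 17): e=[60,0,12] → .  [on edge]
  covered (6 px):
    . . . . . . . . .
    . . . . . . . . .
    . . . . . . . . .
    . . . . . . . . .
    . . . . . X . . .
    . . . . . X X . .
    . . . . . X X . .
    . . . . . X . . .
    . . . . . . . . .
T3:
  2·area = 32  (B↔C swapped to make it positive)
  edge (16, 0)→(12, 4): d=(-4,4) right/bottom  bias=-1
  edge (12, 4)→(4, 4): d=(-8,0) right/bottom  bias=-1
  edge (4, 4)→(16, 0): d=(12,-4) top-left  bias=+0
    (6,0)@(13, 1): e=[8,24,0] → X  [on edge]
    (7,0)@(15, 1): e=[0,24,8] → .  [on edge]
    (3,1)@(7, 3): e=[24,8,0] → X  [on edge]
    (4,1)@(9, 3): e=[16,8,8] → X
    (5,1)@(11, 3): e=[8,8,16] → X
    (6,1)@(13, 3): e=[0,8,24] → .  [on edge]
    (0,2)@(1, 5): e=[40,-8,0] → .  [on edge]
    (3,2)@(7, 5): e=[16,-8,24] → .
    (4,2)@(9, 5): e=[8,-8,32] → .
    (5,2)@(11, 5): e=[0,-8,40] → .  [on edge]
    (4,3)@(9, 7): e=[0,-24,56] → .  [on edge]
    (3,4)@(7, 9): e=[0,-40,72] → .  [on edge]
    (2,5)@(5, 11): e=[0,-56,88] → .  [on edge]
    (1,6)@(3, 13): e=[0,-72,104] → .  [on edge]
    (0,7)@(1, 15): e=[0,-88,120] → .  [on edge]
  covered (4 px):
    . . . . . . X . .
    . . . X X X . . .
    . . . . . . . . .
    . . . . . . . . .
    . . . . . . . . .
    . . . . . . . . .
    . . . . . . . . .
    . . . . . . . . .
    . . . . . . . . .
T4:
  2·area = 51
  edge (12, 8)→(9, 12): d=(-3,4) right/bottom  bias=-1
  edge (9, 12)→(0, 7): d=(-9,-5) top-left  bias=+0
  edge (0, 7)→(12, 8): d=(12,1) right/bottom  bias=-1
    (2,4)@(5, 9): e=[25,7,19] → X
    (3,4)@(7, 9): e=[17,17,17] → X
    (4,4)@(9, 9): e=[9,27,15] → X
    (5,4)@(11, 9): e=[1,37,13] → X
    (6,4)@(13, 9): e=[-7,47,11] → .
    (2,5)@(5, 11): e=[19,-11,43] → .
    (3,5)@(7, 11): e=[11,-1,41] → .
    (4,5)@(9, 11): e=[3,9,39] → X
    (5,5)@(11, 11): e=[-5,19,37] → .
    (4,6)@(9, 13): e=[-3,-9,63] → .
  covered (5 px):
    . . . . . . . . .
    . . . . . . . . .
    . . . . . . . . .
    . . . . . . . . .
    . . X X X X . . .
    . . . . X . . . .
    . . . . . . . . .
    . . . . . . . . .
    . . . . . . . . .

Answer: 33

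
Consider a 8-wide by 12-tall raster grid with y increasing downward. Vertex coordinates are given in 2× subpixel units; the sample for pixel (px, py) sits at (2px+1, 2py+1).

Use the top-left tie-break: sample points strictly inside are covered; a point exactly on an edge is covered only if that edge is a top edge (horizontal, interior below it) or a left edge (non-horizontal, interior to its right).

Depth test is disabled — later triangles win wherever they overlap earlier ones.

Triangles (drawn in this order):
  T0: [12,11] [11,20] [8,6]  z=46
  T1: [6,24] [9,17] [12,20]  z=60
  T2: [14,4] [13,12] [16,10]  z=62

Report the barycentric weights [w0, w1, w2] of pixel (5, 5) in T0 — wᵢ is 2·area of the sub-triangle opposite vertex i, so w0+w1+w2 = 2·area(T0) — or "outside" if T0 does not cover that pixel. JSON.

T0:
  2·area = 41
  edge (12, 11)→(11, 20): d=(-1,9) right/bottom  bias=-1
  edge (11, 20)→(8, 6): d=(-3,-14) top-left  bias=+0
  edge (8, 6)→(12, 11): d=(4,5) right/bottom  bias=-1
    (4,4)@(9, 9): e=[29,5,7] → █
    (5,4)@(11, 9): e=[11,33,-3] → ·
    (4,5)@(9, 11): e=[27,-1,15] → ·
    (5,5)@(11, 11): e=[9,27,5] → █
    (6,5)@(13, 11): e=[-9,55,-5] → ·
    (5,6)@(11, 13): e=[7,21,13] → █
    (6,6)@(13, 13): e=[-11,49,3] → ·
    (5,7)@(11, 15): e=[5,15,21] → █
    (6,7)@(13, 15): e=[-13,43,11] → ·
    (5,8)@(11, 17): e=[3,9,29] → █
    (6,8)@(13, 17): e=[-15,37,19] → ·
    (5,9)@(11, 19): e=[1,3,37] → █
  covered (6 px):
    · · · · · · · ·
    · · · · · · · ·
    · · · · · · · ·
    · · · · · · · ·
    · · · · █ · · ·
    · · · · · █ · ·
    · · · · · █ · ·
    · · · · · █ · ·
    · · · · · █ · ·
    · · · · · █ · ·
    · · · · · · · ·
    · · · · · · · ·
T1:
  2·area = 30
  edge (6, 24)→(9, 17): d=(3,-7) top-left  bias=+0
  edge (9, 17)→(12, 20): d=(3,3) right/bottom  bias=-1
  edge (12, 20)→(6, 24): d=(-6,4) right/bottom  bias=-1
    (7,1)@(15, 3): e=[0,-60,90] → ·  [on edge]
    (0,4)@(1, 9): e=[-80,0,110] → ·  [on edge]
    (1,5)@(3, 11): e=[-60,0,90] → ·  [on edge]
    (2,6)@(5, 13): e=[-40,0,70] → ·  [on edge]
    (3,7)@(7, 15): e=[-20,0,50] → ·  [on edge]
    (4,8)@(9, 17): e=[0,0,30] → ·  [on edge]
    (4,9)@(9, 19): e=[6,6,18] → █
    (5,9)@(11, 19): e=[20,0,10] → ·  [on edge]
    (4,10)@(9, 21): e=[12,12,6] → █
    (5,10)@(11, 21): e=[26,6,-2] → ·
    (6,10)@(13, 21): e=[40,0,-10] → ·  [on edge]
    (3,11)@(7, 23): e=[4,24,2] → █
    (7,11)@(15, 23): e=[60,0,-30] → ·  [on edge]
  covered (3 px):
    · · · · · · · ·
    · · · · · · · ·
    · · · · · · · ·
    · · · · · · · ·
    · · · · · · · ·
    · · · · · · · ·
    · · · · · · · ·
    · · · · · · · ·
    · · · · · · · ·
    · · · · █ · · ·
    · · · · █ · · ·
    · · · █ · · · ·
T2:
  2·area = 22  (B↔C swapped to make it positive)
  edge (14, 4)→(16, 10): d=(2,6) right/bottom  bias=-1
  edge (16, 10)→(13, 12): d=(-3,2) right/bottom  bias=-1
  edge (13, 12)→(14, 4): d=(1,-8) top-left  bias=+0
    (6,0)@(13, 1): e=[0,33,-11] → ·  [on edge]
    (7,3)@(15, 7): e=[0,11,11] → ·  [on edge]
    (7,4)@(15, 9): e=[4,5,13] → █
    (7,5)@(15, 11): e=[8,-1,15] → ·
  covered (1 px):
    · · · · · · · ·
    · · · · · · · ·
    · · · · · · · ·
    · · · · · · · ·
    · · · · · · · █
    · · · · · · · ·
    · · · · · · · ·
    · · · · · · · ·
    · · · · · · · ·
    · · · · · · · ·
    · · · · · · · ·
    · · · · · · · ·

Final: [27,5,9]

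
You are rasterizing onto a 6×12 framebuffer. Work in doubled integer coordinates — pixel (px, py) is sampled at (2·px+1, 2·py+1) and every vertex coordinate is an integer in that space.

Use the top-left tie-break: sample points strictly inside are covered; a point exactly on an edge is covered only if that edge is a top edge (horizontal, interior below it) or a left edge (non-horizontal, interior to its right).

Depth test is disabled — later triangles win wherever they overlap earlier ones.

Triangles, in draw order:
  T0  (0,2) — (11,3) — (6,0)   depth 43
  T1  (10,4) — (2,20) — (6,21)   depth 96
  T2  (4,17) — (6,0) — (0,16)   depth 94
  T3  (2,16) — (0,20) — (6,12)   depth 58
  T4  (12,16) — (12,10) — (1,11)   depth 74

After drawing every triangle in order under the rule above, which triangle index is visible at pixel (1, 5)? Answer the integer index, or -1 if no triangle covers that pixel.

T0:
  2·area = 28  (B↔C swapped to make it positive)
  edge (0, 2)→(6, 0): d=(6,-2) top-left  bias=+0
  edge (6, 0)→(11, 3): d=(5,3) right/bottom  bias=-1
  edge (11, 3)→(0, 2): d=(-11,-1) top-left  bias=+0
    (1,0)@(3, 1): e=[0,14,14] → X  [on edge]
    (2,0)@(5, 1): e=[4,8,16] → X
    (3,0)@(7, 1): e=[8,2,18] → X
    (4,0)@(9, 1): e=[12,-4,20] → .
    (1,1)@(3, 3): e=[12,24,-8] → .
    (2,1)@(5, 3): e=[16,18,-6] → .
    (3,1)@(7, 3): e=[20,12,-4] → .
    (5,1)@(11, 3): e=[28,0,0] → .  [on edge]
  covered (3 px):
    . X X X . .
    . . . . . .
    . . . . . .
    . . . . . .
    . . . . . .
    . . . . . .
    . . . . . .
    . . . . . .
    . . . . . .
    . . . . . .
    . . . . . .
    . . . . . .
T1:
  2·area = 72  (B↔C swapped to make it positive)
  edge (10, 4)→(6, 21): d=(-4,17) right/bottom  bias=-1
  edge (6, 21)→(2, 20): d=(-4,-1) top-left  bias=+0
  edge (2, 20)→(10, 4): d=(8,-16) top-left  bias=+0
    (4,3)@(9, 7): e=[5,59,8] → X
    (5,3)@(11, 7): e=[-29,61,40] → .
    (4,4)@(9, 9): e=[-3,51,24] → .
    (3,5)@(7, 11): e=[23,41,8] → X
    (4,5)@(9, 11): e=[-11,43,40] → .
    (3,6)@(7, 13): e=[15,33,24] → X
    (4,6)@(9, 13): e=[-19,35,56] → .
    (2,7)@(5, 15): e=[41,23,8] → X
    (4,7)@(9, 15): e=[-27,27,72] → .
    (2,8)@(5, 17): e=[33,15,24] → X
    (3,8)@(7, 17): e=[-1,17,56] → .
    (1,9)@(3, 19): e=[59,5,8] → X
  covered (8 px):
    . . . . . .
    . . . . . .
    . . . . . .
    . . . . X .
    . . . . . .
    . . . X . .
    . . . X . .
    . . X X . .
    . . X . . .
    . X X . . .
    . . . . . .
    . . . . . .
T2:
  2·area = 70  (B↔C swapped to make it positive)
  edge (4, 17)→(0, 16): d=(-4,-1) top-left  bias=+0
  edge (0, 16)→(6, 0): d=(6,-16) top-left  bias=+0
  edge (6, 0)→(4, 17): d=(-2,17) right/bottom  bias=-1
    (2,1)@(5, 3): e=[57,2,11] → X
    (3,1)@(7, 3): e=[59,34,-23] → .
    (2,2)@(5, 5): e=[49,14,7] → X
    (3,2)@(7, 5): e=[51,46,-27] → .
    (2,3)@(5, 7): e=[41,26,3] → X
    (3,3)@(7, 7): e=[43,58,-31] → .
    (1,4)@(3, 9): e=[31,6,33] → X
    (2,4)@(5, 9): e=[33,38,-1] → .
    (1,5)@(3, 11): e=[23,18,29] → X
    (2,5)@(5, 11): e=[25,50,-5] → .
    (1,6)@(3, 13): e=[15,30,25] → X
    (2,6)@(5, 13): e=[17,62,-9] → .
  covered (8 px):
    . . . . . .
    . . X . . .
    . . X . . .
    . . X . . .
    . X . . . .
    . X . . . .
    . X . . . .
    X X . . . .
    . . . . . .
    . . . . . .
    . . . . . .
    . . . . . .
T3:
  2·area = 8  (B↔C swapped to make it positive)
  edge (2, 16)→(6, 12): d=(4,-4) top-left  bias=+0
  edge (6, 12)→(0, 20): d=(-6,8) right/bottom  bias=-1
  edge (0, 20)→(2, 16): d=(2,-4) top-left  bias=+0
    (5,3)@(11, 7): e=[0,-10,18] → .  [on edge]
    (4,4)@(9, 9): e=[0,-6,14] → .  [on edge]
    (3,5)@(7, 11): e=[0,-2,10] → .  [on edge]
    (2,6)@(5, 13): e=[0,2,6] → X  [on edge]
    (3,6)@(7, 13): e=[8,-14,14] → .
    (1,7)@(3, 15): e=[0,6,2] → X  [on edge]
    (2,7)@(5, 15): e=[8,-10,10] → .
    (0,8)@(1, 17): e=[0,10,-2] → .  [on edge]
    (1,8)@(3, 17): e=[8,-6,6] → .
  covered (2 px):
    . . . . . .
    . . . . . .
    . . . . . .
    . . . . . .
    . . . . . .
    . . . . . .
    . . X . . .
    . X . . . .
    . . . . . .
    . . . . . .
    . . . . . .
    . . . . . .
T4:
  2·area = 66  (B↔C swapped to make it positive)
  edge (12, 16)→(1, 11): d=(-11,-5) top-left  bias=+0
  edge (1, 11)→(12, 10): d=(11,-1) top-left  bias=+0
  edge (12, 10)→(12, 16): d=(0,6) right/bottom  bias=-1
    (0,5)@(1, 11): e=[0,0,66] → X  [on edge]
    (1,5)@(3, 11): e=[10,2,54] → X
    (2,5)@(5, 11): e=[20,4,42] → X
    (3,5)@(7, 11): e=[30,6,30] → X
    (4,5)@(9, 11): e=[40,8,18] → X
    (5,5)@(11, 11): e=[50,10,6] → X
    (0,6)@(1, 13): e=[-22,22,66] → .
    (1,6)@(3, 13): e=[-12,24,54] → .
    (2,6)@(5, 13): e=[-2,26,42] → .
    (3,6)@(7, 13): e=[8,28,30] → X
    (3,7)@(7, 15): e=[-14,50,30] → .
    (4,7)@(9, 15): e=[-4,52,18] → .
  covered (10 px):
    . . . . . .
    . . . . . .
    . . . . . .
    . . . . . .
    . . . . . .
    X X X X X X
    . . . X X X
    . . . . . X
    . . . . . .
    . . . . . .
    . . . . . .
    . . . . . .

Z-buffer (winner per pixel, '.' = empty):
  . 0 0 0 . .
  . . 2 . . .
  . . 2 . . .
  . . 2 . 1 .
  . 2 . . . .
  4 4 4 4 4 4
  . 2 3 4 4 4
  2 3 1 1 . 4
  . . 1 . . .
  . 1 1 . . .
  . . . . . .
  . . . . . .

Result: 4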